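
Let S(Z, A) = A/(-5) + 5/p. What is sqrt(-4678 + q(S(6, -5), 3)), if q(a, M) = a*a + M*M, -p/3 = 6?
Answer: I*sqrt(1512587)/18 ≈ 68.326*I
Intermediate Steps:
p = -18 (p = -3*6 = -18)
S(Z, A) = -5/18 - A/5 (S(Z, A) = A/(-5) + 5/(-18) = A*(-1/5) + 5*(-1/18) = -A/5 - 5/18 = -5/18 - A/5)
q(a, M) = M**2 + a**2 (q(a, M) = a**2 + M**2 = M**2 + a**2)
sqrt(-4678 + q(S(6, -5), 3)) = sqrt(-4678 + (3**2 + (-5/18 - 1/5*(-5))**2)) = sqrt(-4678 + (9 + (-5/18 + 1)**2)) = sqrt(-4678 + (9 + (13/18)**2)) = sqrt(-4678 + (9 + 169/324)) = sqrt(-4678 + 3085/324) = sqrt(-1512587/324) = I*sqrt(1512587)/18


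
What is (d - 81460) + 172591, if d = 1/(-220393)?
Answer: 20084634482/220393 ≈ 91131.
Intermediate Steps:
d = -1/220393 ≈ -4.5373e-6
(d - 81460) + 172591 = (-1/220393 - 81460) + 172591 = -17953213781/220393 + 172591 = 20084634482/220393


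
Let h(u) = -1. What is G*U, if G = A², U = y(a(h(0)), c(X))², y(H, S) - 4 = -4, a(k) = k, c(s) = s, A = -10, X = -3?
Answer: 0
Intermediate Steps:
y(H, S) = 0 (y(H, S) = 4 - 4 = 0)
U = 0 (U = 0² = 0)
G = 100 (G = (-10)² = 100)
G*U = 100*0 = 0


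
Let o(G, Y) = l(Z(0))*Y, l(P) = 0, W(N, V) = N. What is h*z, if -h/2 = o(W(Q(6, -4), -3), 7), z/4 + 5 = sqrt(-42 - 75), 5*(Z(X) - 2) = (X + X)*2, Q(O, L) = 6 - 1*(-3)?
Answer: 0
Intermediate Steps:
Q(O, L) = 9 (Q(O, L) = 6 + 3 = 9)
Z(X) = 2 + 4*X/5 (Z(X) = 2 + ((X + X)*2)/5 = 2 + ((2*X)*2)/5 = 2 + (4*X)/5 = 2 + 4*X/5)
z = -20 + 12*I*sqrt(13) (z = -20 + 4*sqrt(-42 - 75) = -20 + 4*sqrt(-117) = -20 + 4*(3*I*sqrt(13)) = -20 + 12*I*sqrt(13) ≈ -20.0 + 43.267*I)
o(G, Y) = 0 (o(G, Y) = 0*Y = 0)
h = 0 (h = -2*0 = 0)
h*z = 0*(-20 + 12*I*sqrt(13)) = 0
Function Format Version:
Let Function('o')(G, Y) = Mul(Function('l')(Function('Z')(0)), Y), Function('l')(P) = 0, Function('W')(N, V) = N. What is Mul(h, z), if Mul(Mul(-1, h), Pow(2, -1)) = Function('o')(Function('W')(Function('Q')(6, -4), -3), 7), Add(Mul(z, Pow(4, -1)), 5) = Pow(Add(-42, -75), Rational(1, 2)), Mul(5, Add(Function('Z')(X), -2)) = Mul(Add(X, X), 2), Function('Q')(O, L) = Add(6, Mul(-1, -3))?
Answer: 0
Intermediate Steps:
Function('Q')(O, L) = 9 (Function('Q')(O, L) = Add(6, 3) = 9)
Function('Z')(X) = Add(2, Mul(Rational(4, 5), X)) (Function('Z')(X) = Add(2, Mul(Rational(1, 5), Mul(Add(X, X), 2))) = Add(2, Mul(Rational(1, 5), Mul(Mul(2, X), 2))) = Add(2, Mul(Rational(1, 5), Mul(4, X))) = Add(2, Mul(Rational(4, 5), X)))
z = Add(-20, Mul(12, I, Pow(13, Rational(1, 2)))) (z = Add(-20, Mul(4, Pow(Add(-42, -75), Rational(1, 2)))) = Add(-20, Mul(4, Pow(-117, Rational(1, 2)))) = Add(-20, Mul(4, Mul(3, I, Pow(13, Rational(1, 2))))) = Add(-20, Mul(12, I, Pow(13, Rational(1, 2)))) ≈ Add(-20.000, Mul(43.267, I)))
Function('o')(G, Y) = 0 (Function('o')(G, Y) = Mul(0, Y) = 0)
h = 0 (h = Mul(-2, 0) = 0)
Mul(h, z) = Mul(0, Add(-20, Mul(12, I, Pow(13, Rational(1, 2))))) = 0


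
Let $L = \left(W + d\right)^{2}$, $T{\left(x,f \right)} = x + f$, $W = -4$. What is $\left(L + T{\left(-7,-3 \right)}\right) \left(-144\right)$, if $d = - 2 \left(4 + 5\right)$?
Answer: $-68256$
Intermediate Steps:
$T{\left(x,f \right)} = f + x$
$d = -18$ ($d = \left(-2\right) 9 = -18$)
$L = 484$ ($L = \left(-4 - 18\right)^{2} = \left(-22\right)^{2} = 484$)
$\left(L + T{\left(-7,-3 \right)}\right) \left(-144\right) = \left(484 - 10\right) \left(-144\right) = 474 \left(-144\right) = -68256$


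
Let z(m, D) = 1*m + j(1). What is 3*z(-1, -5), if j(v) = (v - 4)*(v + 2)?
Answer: -30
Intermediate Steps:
j(v) = (-4 + v)*(2 + v)
z(m, D) = -9 + m (z(m, D) = 1*m + (-8 + 1² - 2*1) = m + (-8 + 1 - 2) = m - 9 = -9 + m)
3*z(-1, -5) = 3*(-9 - 1) = 3*(-10) = -30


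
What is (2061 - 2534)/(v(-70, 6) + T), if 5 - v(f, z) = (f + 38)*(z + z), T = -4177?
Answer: 473/3788 ≈ 0.12487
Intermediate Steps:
v(f, z) = 5 - 2*z*(38 + f) (v(f, z) = 5 - (f + 38)*(z + z) = 5 - (38 + f)*2*z = 5 - 2*z*(38 + f))
(2061 - 2534)/(v(-70, 6) + T) = (2061 - 2534)/((5 - 76*6 - 2*(-70)*6) - 4177) = -473/((5 - 456 + 840) - 4177) = -473/(389 - 4177) = -473/(-3788) = -473*(-1/3788) = 473/3788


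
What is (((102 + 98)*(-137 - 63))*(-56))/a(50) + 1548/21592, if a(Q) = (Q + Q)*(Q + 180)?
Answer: 12100421/124154 ≈ 97.463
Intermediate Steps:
a(Q) = 2*Q*(180 + Q) (a(Q) = (2*Q)*(180 + Q) = 2*Q*(180 + Q))
(((102 + 98)*(-137 - 63))*(-56))/a(50) + 1548/21592 = (((102 + 98)*(-137 - 63))*(-56))/((2*50*(180 + 50))) + 1548/21592 = ((200*(-200))*(-56))/((2*50*230)) + 1548*(1/21592) = -40000*(-56)/23000 + 387/5398 = 2240000*(1/23000) + 387/5398 = 2240/23 + 387/5398 = 12100421/124154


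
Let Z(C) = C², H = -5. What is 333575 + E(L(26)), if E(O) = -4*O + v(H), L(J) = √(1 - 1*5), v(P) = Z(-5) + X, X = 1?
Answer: 333601 - 8*I ≈ 3.336e+5 - 8.0*I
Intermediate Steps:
v(P) = 26 (v(P) = (-5)² + 1 = 25 + 1 = 26)
L(J) = 2*I (L(J) = √(1 - 5) = √(-4) = 2*I)
E(O) = 26 - 4*O (E(O) = -4*O + 26 = 26 - 4*O)
333575 + E(L(26)) = 333575 + (26 - 8*I) = 333601 - 8*I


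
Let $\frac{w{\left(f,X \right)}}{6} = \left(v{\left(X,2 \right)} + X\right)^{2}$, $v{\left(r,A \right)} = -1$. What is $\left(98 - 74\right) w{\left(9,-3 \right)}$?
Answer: $2304$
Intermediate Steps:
$w{\left(f,X \right)} = 6 \left(-1 + X\right)^{2}$
$\left(98 - 74\right) w{\left(9,-3 \right)} = \left(98 - 74\right) 6 \left(-1 - 3\right)^{2} = \left(98 - 74\right) 6 \left(-4\right)^{2} = \left(98 - 74\right) 6 \cdot 16 = 24 \cdot 96 = 2304$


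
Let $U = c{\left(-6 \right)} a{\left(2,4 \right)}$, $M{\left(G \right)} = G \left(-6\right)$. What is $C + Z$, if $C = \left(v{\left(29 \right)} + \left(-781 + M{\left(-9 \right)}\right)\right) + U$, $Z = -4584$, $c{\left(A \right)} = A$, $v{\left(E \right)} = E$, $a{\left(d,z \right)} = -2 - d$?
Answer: $-5258$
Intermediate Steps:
$M{\left(G \right)} = - 6 G$
$U = 24$ ($U = - 6 \left(-2 - 2\right) = \left(-6\right) \left(-4\right) = 24$)
$C = -674$ ($C = \left(29 - 727\right) + 24 = -698 + 24 = -674$)
$C + Z = -674 - 4584 = -5258$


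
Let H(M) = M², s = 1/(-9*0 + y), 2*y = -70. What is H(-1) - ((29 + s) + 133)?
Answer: -5634/35 ≈ -160.97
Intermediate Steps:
y = -35 (y = (½)*(-70) = -35)
s = -1/35 (s = 1/(-9*0 - 35) = 1/(0 - 35) = 1/(-35) = -1/35 ≈ -0.028571)
H(-1) - ((29 + s) + 133) = (-1)² - ((29 - 1/35) + 133) = 1 - (1014/35 + 133) = 1 - 1*5669/35 = 1 - 5669/35 = -5634/35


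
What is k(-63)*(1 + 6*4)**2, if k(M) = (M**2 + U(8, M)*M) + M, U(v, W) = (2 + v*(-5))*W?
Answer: -91822500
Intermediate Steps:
U(v, W) = W*(2 - 5*v) (U(v, W) = (2 - 5*v)*W = W*(2 - 5*v))
k(M) = M - 37*M**2 (k(M) = (M**2 + (M*(2 - 5*8))*M) + M = (M**2 + (M*(2 - 40))*M) + M = (M**2 + (M*(-38))*M) + M = (M**2 + (-38*M)*M) + M = (M**2 - 38*M**2) + M = -37*M**2 + M = M - 37*M**2)
k(-63)*(1 + 6*4)**2 = (-63*(1 - 37*(-63)))*(1 + 6*4)**2 = (-63*(1 + 2331))*(1 + 24)**2 = -63*2332*25**2 = -146916*625 = -91822500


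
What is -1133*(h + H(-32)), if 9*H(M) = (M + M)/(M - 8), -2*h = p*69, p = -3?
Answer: -10572023/90 ≈ -1.1747e+5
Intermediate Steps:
h = 207/2 (h = -(-3)*69/2 = -1/2*(-207) = 207/2 ≈ 103.50)
H(M) = 2*M/(9*(-8 + M)) (H(M) = ((M + M)/(M - 8))/9 = ((2*M)/(-8 + M))/9 = (2*M/(-8 + M))/9 = 2*M/(9*(-8 + M)))
-1133*(h + H(-32)) = -1133*(207/2 + (2/9)*(-32)/(-8 - 32)) = -1133*(207/2 + (2/9)*(-32)/(-40)) = -1133*(207/2 + (2/9)*(-32)*(-1/40)) = -1133*(207/2 + 8/45) = -1133*9331/90 = -10572023/90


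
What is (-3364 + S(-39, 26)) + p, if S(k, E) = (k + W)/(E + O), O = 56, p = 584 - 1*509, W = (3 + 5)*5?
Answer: -269697/82 ≈ -3289.0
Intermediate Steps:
W = 40 (W = 8*5 = 40)
p = 75 (p = 584 - 509 = 75)
S(k, E) = (40 + k)/(56 + E) (S(k, E) = (k + 40)/(E + 56) = (40 + k)/(56 + E))
(-3364 + S(-39, 26)) + p = (-3364 + (40 - 39)/(56 + 26)) + 75 = (-3364 + 1/82) + 75 = -275847/82 + 75 = -269697/82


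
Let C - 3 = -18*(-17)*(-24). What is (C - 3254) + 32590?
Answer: 21995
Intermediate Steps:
C = -7341 (C = 3 - 18*(-17)*(-24) = 3 + 306*(-24) = 3 - 7344 = -7341)
(C - 3254) + 32590 = (-7341 - 3254) + 32590 = -10595 + 32590 = 21995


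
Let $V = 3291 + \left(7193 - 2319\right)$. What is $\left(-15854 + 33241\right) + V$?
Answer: $25552$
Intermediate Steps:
$V = 8165$ ($V = 3291 + 4874 = 8165$)
$\left(-15854 + 33241\right) + V = \left(-15854 + 33241\right) + 8165 = 17387 + 8165 = 25552$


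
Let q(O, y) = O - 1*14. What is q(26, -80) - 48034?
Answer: -48022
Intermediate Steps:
q(O, y) = -14 + O (q(O, y) = O - 14 = -14 + O)
q(26, -80) - 48034 = (-14 + 26) - 48034 = 12 - 48034 = -48022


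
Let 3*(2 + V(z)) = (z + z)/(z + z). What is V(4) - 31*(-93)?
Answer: 8644/3 ≈ 2881.3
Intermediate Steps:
V(z) = -5/3 (V(z) = -2 + ((z + z)/(z + z))/3 = -2 + ((2*z)/((2*z)))/3 = -2 + ((2*z)*(1/(2*z)))/3 = -2 + (⅓)*1 = -2 + ⅓ = -5/3)
V(4) - 31*(-93) = -5/3 - 31*(-93) = -5/3 + 2883 = 8644/3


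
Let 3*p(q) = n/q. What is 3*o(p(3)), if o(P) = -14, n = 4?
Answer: -42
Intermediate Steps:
p(q) = 4/(3*q) (p(q) = (4/q)/3 = 4/(3*q))
3*o(p(3)) = 3*(-14) = -42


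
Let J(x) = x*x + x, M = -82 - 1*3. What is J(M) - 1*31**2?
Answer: 6179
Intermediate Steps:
M = -85 (M = -82 - 3 = -85)
J(x) = x + x**2 (J(x) = x**2 + x = x + x**2)
J(M) - 1*31**2 = -85*(1 - 85) - 1*31**2 = -85*(-84) - 1*961 = 7140 - 961 = 6179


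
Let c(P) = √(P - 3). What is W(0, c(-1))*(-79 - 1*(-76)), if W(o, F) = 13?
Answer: -39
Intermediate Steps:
c(P) = √(-3 + P)
W(0, c(-1))*(-79 - 1*(-76)) = 13*(-79 - 1*(-76)) = 13*(-79 + 76) = 13*(-3) = -39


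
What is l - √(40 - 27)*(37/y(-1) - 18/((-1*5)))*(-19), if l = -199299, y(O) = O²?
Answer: -199299 + 3857*√13/5 ≈ -1.9652e+5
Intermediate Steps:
l - √(40 - 27)*(37/y(-1) - 18/((-1*5)))*(-19) = -199299 - √(40 - 27)*(37/((-1)²) - 18/((-1*5)))*(-19) = -199299 - √13*(37/1 - 18/(-5))*(-19) = -199299 - √13*(37*1 - 18*(-⅕))*(-19) = -199299 - √13*(37 + 18/5)*(-19) = -199299 - √13*(203/5)*(-19) = -199299 - 203*√13/5*(-19) = -199299 - (-3857)*√13/5 = -199299 + 3857*√13/5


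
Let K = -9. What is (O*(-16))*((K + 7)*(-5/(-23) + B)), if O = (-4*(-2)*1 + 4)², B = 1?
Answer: 129024/23 ≈ 5609.7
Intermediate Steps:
O = 144 (O = (8*1 + 4)² = (8 + 4)² = 12² = 144)
(O*(-16))*((K + 7)*(-5/(-23) + B)) = (144*(-16))*((-9 + 7)*(-5/(-23) + 1)) = -(-4608)*(-5*(-1/23) + 1) = -(-4608)*(5/23 + 1) = -(-4608)*28/23 = -2304*(-56/23) = 129024/23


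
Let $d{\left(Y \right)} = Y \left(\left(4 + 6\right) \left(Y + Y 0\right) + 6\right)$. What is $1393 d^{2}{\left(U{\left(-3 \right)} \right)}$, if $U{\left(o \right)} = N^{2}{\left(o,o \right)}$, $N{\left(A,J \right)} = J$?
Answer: $1039868928$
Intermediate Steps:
$U{\left(o \right)} = o^{2}$
$d{\left(Y \right)} = Y \left(6 + 10 Y\right)$ ($d{\left(Y \right)} = Y \left(10 \left(Y + 0\right) + 6\right) = Y \left(10 Y + 6\right) = Y \left(6 + 10 Y\right)$)
$1393 d^{2}{\left(U{\left(-3 \right)} \right)} = 1393 \left(2 \left(-3\right)^{2} \left(3 + 5 \left(-3\right)^{2}\right)\right)^{2} = 1393 \left(2 \cdot 9 \left(3 + 5 \cdot 9\right)\right)^{2} = 1393 \left(2 \cdot 9 \left(3 + 45\right)\right)^{2} = 1393 \left(2 \cdot 9 \cdot 48\right)^{2} = 1393 \cdot 864^{2} = 1393 \cdot 746496 = 1039868928$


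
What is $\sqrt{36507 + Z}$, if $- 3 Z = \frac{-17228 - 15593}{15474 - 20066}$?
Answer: $\frac{\sqrt{432986233071}}{3444} \approx 191.06$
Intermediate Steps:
$Z = - \frac{32821}{13776}$ ($Z = - \frac{\left(-17228 - 15593\right) \frac{1}{15474 - 20066}}{3} = - \frac{\left(-32821\right) \frac{1}{15474 - 20066}}{3} = - \frac{\left(-32821\right) \frac{1}{-4592}}{3} = - \frac{\left(-32821\right) \left(- \frac{1}{4592}\right)}{3} = \left(- \frac{1}{3}\right) \frac{32821}{4592} = - \frac{32821}{13776} \approx -2.3825$)
$\sqrt{36507 + Z} = \sqrt{36507 - \frac{32821}{13776}} = \sqrt{\frac{502887611}{13776}} = \frac{\sqrt{432986233071}}{3444}$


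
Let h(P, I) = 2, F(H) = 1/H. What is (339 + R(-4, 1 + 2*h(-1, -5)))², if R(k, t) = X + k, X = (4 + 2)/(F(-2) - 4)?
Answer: 1002001/9 ≈ 1.1133e+5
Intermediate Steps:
X = -4/3 (X = (4 + 2)/(1/(-2) - 4) = 6/(-½ - 4) = 6/(-9/2) = 6*(-2/9) = -4/3 ≈ -1.3333)
R(k, t) = -4/3 + k
(339 + R(-4, 1 + 2*h(-1, -5)))² = (339 + (-4/3 - 4))² = (339 - 16/3)² = (1001/3)² = 1002001/9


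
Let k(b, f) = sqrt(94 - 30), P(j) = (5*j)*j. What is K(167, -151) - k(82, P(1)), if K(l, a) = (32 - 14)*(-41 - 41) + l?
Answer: -1317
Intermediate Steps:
P(j) = 5*j**2
K(l, a) = -1476 + l (K(l, a) = 18*(-82) + l = -1476 + l)
k(b, f) = 8 (k(b, f) = sqrt(64) = 8)
K(167, -151) - k(82, P(1)) = (-1476 + 167) - 1*8 = -1309 - 8 = -1317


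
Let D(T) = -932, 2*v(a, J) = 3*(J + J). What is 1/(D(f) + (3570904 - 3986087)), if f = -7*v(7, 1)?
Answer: -1/416115 ≈ -2.4032e-6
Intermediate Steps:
v(a, J) = 3*J (v(a, J) = (3*(J + J))/2 = (3*(2*J))/2 = (6*J)/2 = 3*J)
f = -21 ≈ -21.000
1/(D(f) + (3570904 - 3986087)) = 1/(-932 + (3570904 - 3986087)) = 1/(-932 - 415183) = 1/(-416115) = -1/416115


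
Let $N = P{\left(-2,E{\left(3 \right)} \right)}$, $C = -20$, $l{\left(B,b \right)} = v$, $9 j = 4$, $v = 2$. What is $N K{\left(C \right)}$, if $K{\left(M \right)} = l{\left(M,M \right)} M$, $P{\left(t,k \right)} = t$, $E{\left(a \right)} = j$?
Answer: $80$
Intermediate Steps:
$j = \frac{4}{9}$ ($j = \frac{1}{9} \cdot 4 = \frac{4}{9} \approx 0.44444$)
$E{\left(a \right)} = \frac{4}{9}$
$l{\left(B,b \right)} = 2$
$K{\left(M \right)} = 2 M$
$N = -2$
$N K{\left(C \right)} = - 2 \cdot 2 \left(-20\right) = \left(-2\right) \left(-40\right) = 80$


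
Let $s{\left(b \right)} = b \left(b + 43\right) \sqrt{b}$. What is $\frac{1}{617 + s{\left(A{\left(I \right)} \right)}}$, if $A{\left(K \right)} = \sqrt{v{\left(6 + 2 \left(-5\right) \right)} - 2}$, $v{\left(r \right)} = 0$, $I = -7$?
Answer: $\frac{1}{617 + 2^{\frac{3}{4}} i^{\frac{3}{2}} \left(43 + i \sqrt{2}\right)} \approx 0.001759 - 0.00015418 i$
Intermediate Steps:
$A{\left(K \right)} = i \sqrt{2}$ ($A{\left(K \right)} = \sqrt{0 - 2} = \sqrt{-2} = i \sqrt{2}$)
$s{\left(b \right)} = b^{\frac{3}{2}} \left(43 + b\right)$ ($s{\left(b \right)} = b \left(43 + b\right) \sqrt{b} = b^{\frac{3}{2}} \left(43 + b\right)$)
$\frac{1}{617 + s{\left(A{\left(I \right)} \right)}} = \frac{1}{617 + \left(i \sqrt{2}\right)^{\frac{3}{2}} \left(43 + i \sqrt{2}\right)} = \frac{1}{617 + 2^{\frac{3}{4}} i^{\frac{3}{2}} \left(43 + i \sqrt{2}\right)}$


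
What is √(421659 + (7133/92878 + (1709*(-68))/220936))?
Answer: √693552960890413763317882/1282505863 ≈ 649.35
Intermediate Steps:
√(421659 + (7133/92878 + (1709*(-68))/220936)) = √(421659 + (7133*(1/92878) - 116212*1/220936)) = √(421659 + (7133/92878 - 29053/55234)) = √(421659 - 576100103/1282505863) = √(540779563586614/1282505863) = √693552960890413763317882/1282505863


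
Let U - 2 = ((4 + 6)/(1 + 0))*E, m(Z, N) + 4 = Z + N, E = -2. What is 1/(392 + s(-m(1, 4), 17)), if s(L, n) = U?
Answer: 1/374 ≈ 0.0026738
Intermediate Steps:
m(Z, N) = -4 + N + Z (m(Z, N) = -4 + (Z + N) = -4 + (N + Z) = -4 + N + Z)
U = -18 (U = 2 + ((4 + 6)/(1 + 0))*(-2) = 2 + (10/1)*(-2) = 2 + (10*1)*(-2) = 2 + 10*(-2) = 2 - 20 = -18)
s(L, n) = -18
1/(392 + s(-m(1, 4), 17)) = 1/(392 - 18) = 1/374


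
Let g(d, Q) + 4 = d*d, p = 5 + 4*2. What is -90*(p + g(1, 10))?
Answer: -900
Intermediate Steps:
p = 13 (p = 5 + 8 = 13)
g(d, Q) = -4 + d**2 (g(d, Q) = -4 + d*d = -4 + d**2)
-90*(p + g(1, 10)) = -90*(13 + (-4 + 1**2)) = -90*(13 + (-4 + 1)) = -90*(13 - 3) = -90*10 = -900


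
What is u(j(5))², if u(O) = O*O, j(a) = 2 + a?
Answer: 2401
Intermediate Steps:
u(O) = O²
u(j(5))² = ((2 + 5)²)² = (7²)² = 49² = 2401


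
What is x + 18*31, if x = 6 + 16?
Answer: 580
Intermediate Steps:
x = 22
x + 18*31 = 22 + 18*31 = 22 + 558 = 580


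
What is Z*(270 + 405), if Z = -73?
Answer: -49275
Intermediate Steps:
Z*(270 + 405) = -73*(270 + 405) = -73*675 = -49275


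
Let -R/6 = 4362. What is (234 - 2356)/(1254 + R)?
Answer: 1061/12459 ≈ 0.085159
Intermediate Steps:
R = -26172 (R = -6*4362 = -26172)
(234 - 2356)/(1254 + R) = (234 - 2356)/(1254 - 26172) = -2122/(-24918) = -2122*(-1/24918) = 1061/12459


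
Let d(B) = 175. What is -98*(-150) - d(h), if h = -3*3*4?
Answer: 14525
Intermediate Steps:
h = -36 (h = -9*4 = -36)
-98*(-150) - d(h) = -98*(-150) - 1*175 = 14700 - 175 = 14525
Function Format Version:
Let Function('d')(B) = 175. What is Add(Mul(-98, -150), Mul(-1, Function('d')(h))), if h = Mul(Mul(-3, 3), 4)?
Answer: 14525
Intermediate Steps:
h = -36 (h = Mul(-9, 4) = -36)
Add(Mul(-98, -150), Mul(-1, Function('d')(h))) = Add(Mul(-98, -150), Mul(-1, 175)) = Add(14700, -175) = 14525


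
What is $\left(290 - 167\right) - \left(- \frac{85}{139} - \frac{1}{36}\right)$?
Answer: $\frac{618691}{5004} \approx 123.64$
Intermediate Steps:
$\left(290 - 167\right) - \left(- \frac{85}{139} - \frac{1}{36}\right) = 123 - - \frac{3199}{5004} = 123 + \left(\frac{1}{36} + \frac{85}{139}\right) = 123 + \frac{3199}{5004} = \frac{618691}{5004}$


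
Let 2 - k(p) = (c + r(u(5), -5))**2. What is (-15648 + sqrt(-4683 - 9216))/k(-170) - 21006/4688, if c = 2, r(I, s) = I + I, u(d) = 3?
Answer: 18013863/72664 - I*sqrt(13899)/62 ≈ 247.91 - 1.9015*I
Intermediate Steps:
r(I, s) = 2*I
k(p) = -62 (k(p) = 2 - (2 + 2*3)**2 = 2 - (2 + 6)**2 = 2 - 1*8**2 = 2 - 1*64 = 2 - 64 = -62)
(-15648 + sqrt(-4683 - 9216))/k(-170) - 21006/4688 = (-15648 + sqrt(-4683 - 9216))/(-62) - 21006/4688 = (-15648 + sqrt(-13899))*(-1/62) - 21006*1/4688 = (-15648 + I*sqrt(13899))*(-1/62) - 10503/2344 = (7824/31 - I*sqrt(13899)/62) - 10503/2344 = 18013863/72664 - I*sqrt(13899)/62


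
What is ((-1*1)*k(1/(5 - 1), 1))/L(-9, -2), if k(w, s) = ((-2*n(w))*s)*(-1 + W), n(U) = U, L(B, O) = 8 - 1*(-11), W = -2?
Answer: -3/38 ≈ -0.078947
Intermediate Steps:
L(B, O) = 19 (L(B, O) = 8 + 11 = 19)
k(w, s) = 6*s*w (k(w, s) = ((-2*w)*s)*(-1 - 2) = -2*s*w*(-3) = 6*s*w)
((-1*1)*k(1/(5 - 1), 1))/L(-9, -2) = ((-1*1)*(6*1/(5 - 1)))/19 = -6/4*(1/19) = -1*3/2*(1/19) = -3/2*1/19 = -3/38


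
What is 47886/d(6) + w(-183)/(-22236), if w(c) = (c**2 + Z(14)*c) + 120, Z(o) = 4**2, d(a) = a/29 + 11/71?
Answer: 730795375773/5521940 ≈ 1.3234e+5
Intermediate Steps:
d(a) = 11/71 + a/29 (d(a) = a*(1/29) + 11*(1/71) = a/29 + 11/71 = 11/71 + a/29)
Z(o) = 16
w(c) = 120 + c**2 + 16*c (w(c) = (c**2 + 16*c) + 120 = 120 + c**2 + 16*c)
47886/d(6) + w(-183)/(-22236) = 47886/(11/71 + (1/29)*6) + (120 + (-183)**2 + 16*(-183))/(-22236) = 47886/(11/71 + 6/29) + (120 + 33489 - 2928)*(-1/22236) = 47886/(745/2059) + 30681*(-1/22236) = 47886*(2059/745) - 10227/7412 = 98597274/745 - 10227/7412 = 730795375773/5521940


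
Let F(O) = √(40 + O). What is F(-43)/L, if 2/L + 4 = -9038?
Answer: -4521*I*√3 ≈ -7830.6*I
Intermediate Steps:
L = -1/4521 (L = 2/(-4 - 9038) = 2/(-9042) = 2*(-1/9042) = -1/4521 ≈ -0.00022119)
F(-43)/L = √(40 - 43)/(-1/4521) = √(-3)*(-4521) = (I*√3)*(-4521) = -4521*I*√3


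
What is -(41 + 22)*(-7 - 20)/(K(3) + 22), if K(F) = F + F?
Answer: 243/4 ≈ 60.750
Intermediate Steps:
K(F) = 2*F
-(41 + 22)*(-7 - 20)/(K(3) + 22) = -(41 + 22)*(-7 - 20)/(2*3 + 22) = -63*(-27/(6 + 22)) = -63*(-27/28) = -63*(-27*1/28) = -63*(-27)/28 = -1*(-243/4) = 243/4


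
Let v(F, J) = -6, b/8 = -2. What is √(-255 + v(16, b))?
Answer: 3*I*√29 ≈ 16.155*I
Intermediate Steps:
b = -16 (b = 8*(-2) = -16)
√(-255 + v(16, b)) = √(-255 - 6) = √(-261) = 3*I*√29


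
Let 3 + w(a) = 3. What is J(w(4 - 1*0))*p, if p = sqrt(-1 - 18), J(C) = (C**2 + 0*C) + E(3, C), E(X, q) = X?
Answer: 3*I*sqrt(19) ≈ 13.077*I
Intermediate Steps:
w(a) = 0 (w(a) = -3 + 3 = 0)
J(C) = 3 + C**2 (J(C) = (C**2 + 0*C) + 3 = (C**2 + 0) + 3 = C**2 + 3 = 3 + C**2)
p = I*sqrt(19) (p = sqrt(-19) = I*sqrt(19) ≈ 4.3589*I)
J(w(4 - 1*0))*p = (3 + 0**2)*(I*sqrt(19)) = (3 + 0)*(I*sqrt(19)) = 3*(I*sqrt(19)) = 3*I*sqrt(19)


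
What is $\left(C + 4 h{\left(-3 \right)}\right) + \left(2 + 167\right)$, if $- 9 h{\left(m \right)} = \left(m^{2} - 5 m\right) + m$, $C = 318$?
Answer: $\frac{1433}{3} \approx 477.67$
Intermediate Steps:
$h{\left(m \right)} = - \frac{m^{2}}{9} + \frac{4 m}{9}$ ($h{\left(m \right)} = - \frac{\left(m^{2} - 5 m\right) + m}{9} = - \frac{m^{2} - 4 m}{9} = - \frac{m^{2}}{9} + \frac{4 m}{9}$)
$\left(C + 4 h{\left(-3 \right)}\right) + \left(2 + 167\right) = \left(318 + 4 \cdot \frac{1}{9} \left(-3\right) \left(4 - -3\right)\right) + \left(2 + 167\right) = \left(318 + 4 \cdot \frac{1}{9} \left(-3\right) \left(4 + 3\right)\right) + 169 = \left(318 + 4 \cdot \frac{1}{9} \left(-3\right) 7\right) + 169 = \left(318 + 4 \left(- \frac{7}{3}\right)\right) + 169 = \left(318 - \frac{28}{3}\right) + 169 = \frac{926}{3} + 169 = \frac{1433}{3}$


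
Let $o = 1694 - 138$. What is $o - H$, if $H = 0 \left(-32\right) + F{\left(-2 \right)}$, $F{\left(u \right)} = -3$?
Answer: $1559$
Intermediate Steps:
$o = 1556$
$H = -3$ ($H = 0 \left(-32\right) - 3 = 0 - 3 = -3$)
$o - H = 1556 - -3 = 1556 + 3 = 1559$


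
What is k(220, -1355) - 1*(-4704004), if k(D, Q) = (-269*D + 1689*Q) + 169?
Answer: 2356398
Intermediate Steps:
k(D, Q) = 169 - 269*D + 1689*Q
k(220, -1355) - 1*(-4704004) = (169 - 269*220 + 1689*(-1355)) - 1*(-4704004) = (169 - 59180 - 2288595) + 4704004 = -2347606 + 4704004 = 2356398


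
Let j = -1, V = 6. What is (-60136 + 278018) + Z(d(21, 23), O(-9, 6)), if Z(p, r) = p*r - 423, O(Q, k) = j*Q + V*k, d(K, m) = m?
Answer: 218494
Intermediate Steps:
O(Q, k) = -Q + 6*k
Z(p, r) = -423 + p*r
(-60136 + 278018) + Z(d(21, 23), O(-9, 6)) = (-60136 + 278018) + (-423 + 23*(-1*(-9) + 6*6)) = 217882 + (-423 + 23*(9 + 36)) = 217882 + (-423 + 23*45) = 217882 + (-423 + 1035) = 217882 + 612 = 218494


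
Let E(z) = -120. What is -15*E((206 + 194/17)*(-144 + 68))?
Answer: 1800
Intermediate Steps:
-15*E((206 + 194/17)*(-144 + 68)) = -15*(-120) = 1800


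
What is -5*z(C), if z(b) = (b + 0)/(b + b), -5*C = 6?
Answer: -5/2 ≈ -2.5000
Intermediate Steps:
C = -6/5 (C = -⅕*6 = -6/5 ≈ -1.2000)
z(b) = ½ (z(b) = b/((2*b)) = b*(1/(2*b)) = ½)
-5*z(C) = -5*½ = -5/2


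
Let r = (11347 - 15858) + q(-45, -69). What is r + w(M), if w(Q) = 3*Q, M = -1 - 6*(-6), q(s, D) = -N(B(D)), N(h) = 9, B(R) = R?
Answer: -4415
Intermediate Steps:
q(s, D) = -9 (q(s, D) = -1*9 = -9)
M = 35 (M = -1 + 36 = 35)
r = -4520 (r = (11347 - 15858) - 9 = -4511 - 9 = -4520)
r + w(M) = -4520 + 3*35 = -4520 + 105 = -4415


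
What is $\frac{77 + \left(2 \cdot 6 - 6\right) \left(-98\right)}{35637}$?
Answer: $- \frac{73}{5091} \approx -0.014339$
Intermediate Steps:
$\frac{77 + \left(2 \cdot 6 - 6\right) \left(-98\right)}{35637} = \left(77 + \left(12 - 6\right) \left(-98\right)\right) \frac{1}{35637} = \left(77 + 6 \left(-98\right)\right) \frac{1}{35637} = \left(77 - 588\right) \frac{1}{35637} = \left(-511\right) \frac{1}{35637} = - \frac{73}{5091}$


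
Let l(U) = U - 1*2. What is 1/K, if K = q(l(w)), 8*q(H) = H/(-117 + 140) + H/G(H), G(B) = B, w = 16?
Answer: 184/37 ≈ 4.9730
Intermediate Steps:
l(U) = -2 + U (l(U) = U - 2 = -2 + U)
q(H) = 1/8 + H/184 (q(H) = (H/(-117 + 140) + H/H)/8 = (H/23 + 1)/8 = (1 + H/23)/8 = 1/8 + H/184)
K = 37/184 (K = 1/8 + (-2 + 16)/184 = 1/8 + (1/184)*14 = 1/8 + 7/92 = 37/184 ≈ 0.20109)
1/K = 1/(37/184) = 184/37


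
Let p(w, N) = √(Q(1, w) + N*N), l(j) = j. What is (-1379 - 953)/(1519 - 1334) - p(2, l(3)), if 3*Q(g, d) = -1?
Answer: -2332/185 - √78/3 ≈ -15.549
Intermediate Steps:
Q(g, d) = -⅓ (Q(g, d) = (⅓)*(-1) = -⅓)
p(w, N) = √(-⅓ + N²) (p(w, N) = √(-⅓ + N*N) = √(-⅓ + N²))
(-1379 - 953)/(1519 - 1334) - p(2, l(3)) = (-1379 - 953)/(1519 - 1334) - √(-3 + 9*3²)/3 = -2332/185 - √(-3 + 9*9)/3 = -2332*1/185 - √(-3 + 81)/3 = -2332/185 - √78/3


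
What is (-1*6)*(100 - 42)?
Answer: -348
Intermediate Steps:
(-1*6)*(100 - 42) = -6*58 = -348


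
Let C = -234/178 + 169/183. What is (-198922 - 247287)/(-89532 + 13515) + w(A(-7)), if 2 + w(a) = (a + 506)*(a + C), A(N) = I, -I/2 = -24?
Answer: 3628865358437/137565431 ≈ 26379.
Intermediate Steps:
C = -6370/16287 (C = -234*1/178 + 169*(1/183) = -117/89 + 169/183 = -6370/16287 ≈ -0.39111)
I = 48 (I = -2*(-24) = 48)
A(N) = 48
w(a) = -2 + (506 + a)*(-6370/16287 + a) (w(a) = -2 + (a + 506)*(a - 6370/16287) = -2 + (506 + a)*(-6370/16287 + a))
(-198922 - 247287)/(-89532 + 13515) + w(A(-7)) = (-198922 - 247287)/(-89532 + 13515) + (-3255794/16287 + 48**2 + (8234852/16287)*48) = -446209/(-76017) + (-3255794/16287 + 2304 + 131757632/5429) = -446209*(-1/76017) + 429542350/16287 = 446209/76017 + 429542350/16287 = 3628865358437/137565431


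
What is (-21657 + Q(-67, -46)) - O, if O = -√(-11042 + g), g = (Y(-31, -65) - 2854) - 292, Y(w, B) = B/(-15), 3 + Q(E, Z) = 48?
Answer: -21612 + I*√127653/3 ≈ -21612.0 + 119.1*I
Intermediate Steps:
Q(E, Z) = 45 (Q(E, Z) = -3 + 48 = 45)
Y(w, B) = -B/15 (Y(w, B) = B*(-1/15) = -B/15)
g = -9425/3 (g = (-1/15*(-65) - 2854) - 292 = (13/3 - 2854) - 292 = -8549/3 - 292 = -9425/3 ≈ -3141.7)
O = -I*√127653/3 (O = -√(-11042 - 9425/3) = -√(-42551/3) = -I*√127653/3 ≈ -119.1*I)
(-21657 + Q(-67, -46)) - O = (-21657 + 45) - (-1)*I*√127653/3 = -21612 + I*√127653/3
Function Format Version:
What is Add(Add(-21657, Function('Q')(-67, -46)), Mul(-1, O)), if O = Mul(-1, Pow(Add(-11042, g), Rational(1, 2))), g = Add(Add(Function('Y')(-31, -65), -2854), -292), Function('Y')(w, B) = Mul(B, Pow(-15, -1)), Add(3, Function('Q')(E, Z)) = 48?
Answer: Add(-21612, Mul(Rational(1, 3), I, Pow(127653, Rational(1, 2)))) ≈ Add(-21612., Mul(119.10, I))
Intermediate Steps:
Function('Q')(E, Z) = 45 (Function('Q')(E, Z) = Add(-3, 48) = 45)
Function('Y')(w, B) = Mul(Rational(-1, 15), B) (Function('Y')(w, B) = Mul(B, Rational(-1, 15)) = Mul(Rational(-1, 15), B))
g = Rational(-9425, 3) (g = Add(Add(Mul(Rational(-1, 15), -65), -2854), -292) = Add(Add(Rational(13, 3), -2854), -292) = Add(Rational(-8549, 3), -292) = Rational(-9425, 3) ≈ -3141.7)
O = Mul(Rational(-1, 3), I, Pow(127653, Rational(1, 2))) (O = Mul(-1, Pow(Add(-11042, Rational(-9425, 3)), Rational(1, 2))) = Mul(-1, Pow(Rational(-42551, 3), Rational(1, 2))) = Mul(-1, Mul(Rational(1, 3), I, Pow(127653, Rational(1, 2)))) = Mul(Rational(-1, 3), I, Pow(127653, Rational(1, 2))) ≈ Mul(-119.10, I))
Add(Add(-21657, Function('Q')(-67, -46)), Mul(-1, O)) = Add(Add(-21657, 45), Mul(-1, Mul(Rational(-1, 3), I, Pow(127653, Rational(1, 2))))) = Add(-21612, Mul(Rational(1, 3), I, Pow(127653, Rational(1, 2))))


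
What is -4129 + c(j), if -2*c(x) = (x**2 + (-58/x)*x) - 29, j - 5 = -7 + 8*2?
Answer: -8367/2 ≈ -4183.5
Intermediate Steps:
j = 14 (j = 5 + (-7 + 8*2) = 5 + (-7 + 16) = 5 + 9 = 14)
c(x) = 87/2 - x**2/2 (c(x) = -((x**2 + (-58/x)*x) - 29)/2 = -((x**2 - 58) - 29)/2 = -((-58 + x**2) - 29)/2 = -(-87 + x**2)/2 = 87/2 - x**2/2)
-4129 + c(j) = -4129 + (87/2 - 1/2*14**2) = -4129 + (87/2 - 1/2*196) = -4129 + (87/2 - 98) = -4129 - 109/2 = -8367/2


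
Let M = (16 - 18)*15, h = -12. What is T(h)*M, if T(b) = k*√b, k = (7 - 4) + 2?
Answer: -300*I*√3 ≈ -519.62*I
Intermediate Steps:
k = 5 (k = 3 + 2 = 5)
T(b) = 5*√b
M = -30 (M = -2*15 = -30)
T(h)*M = (5*√(-12))*(-30) = (5*(2*I*√3))*(-30) = (10*I*√3)*(-30) = -300*I*√3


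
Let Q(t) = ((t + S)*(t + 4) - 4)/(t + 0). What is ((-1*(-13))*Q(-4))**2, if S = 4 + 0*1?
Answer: 169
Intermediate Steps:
S = 4 (S = 4 + 0 = 4)
Q(t) = (-4 + (4 + t)**2)/t (Q(t) = ((t + 4)*(t + 4) - 4)/(t + 0) = ((4 + t)*(4 + t) - 4)/t = ((4 + t)**2 - 4)/t = (-4 + (4 + t)**2)/t)
((-1*(-13))*Q(-4))**2 = ((-1*(-13))*(8 - 4 + 12/(-4)))**2 = (13*(8 - 4 + 12*(-1/4)))**2 = (13*(8 - 4 - 3))**2 = (13*1)**2 = 13**2 = 169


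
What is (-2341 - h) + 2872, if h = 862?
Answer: -331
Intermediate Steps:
(-2341 - h) + 2872 = (-2341 - 1*862) + 2872 = (-2341 - 862) + 2872 = -3203 + 2872 = -331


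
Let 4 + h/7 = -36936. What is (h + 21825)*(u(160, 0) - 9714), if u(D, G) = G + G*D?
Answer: 2299838070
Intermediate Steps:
h = -258580 (h = -28 + 7*(-36936) = -28 - 258552 = -258580)
u(D, G) = G + D*G
(h + 21825)*(u(160, 0) - 9714) = (-258580 + 21825)*(0*(1 + 160) - 9714) = -236755*(0*161 - 9714) = -236755*(0 - 9714) = -236755*(-9714) = 2299838070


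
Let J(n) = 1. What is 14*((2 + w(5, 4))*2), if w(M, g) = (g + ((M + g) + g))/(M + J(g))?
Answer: 406/3 ≈ 135.33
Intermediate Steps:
w(M, g) = (M + 3*g)/(1 + M) (w(M, g) = (g + ((M + g) + g))/(M + 1) = (g + (M + 2*g))/(1 + M) = (M + 3*g)/(1 + M))
14*((2 + w(5, 4))*2) = 14*((2 + (5 + 3*4)/(1 + 5))*2) = 14*((2 + (5 + 12)/6)*2) = 14*((2 + (⅙)*17)*2) = 14*((2 + 17/6)*2) = 14*((29/6)*2) = 14*(29/3) = 406/3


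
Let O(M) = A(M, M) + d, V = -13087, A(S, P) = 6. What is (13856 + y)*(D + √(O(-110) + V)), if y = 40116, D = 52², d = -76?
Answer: 145940288 + 53972*I*√13157 ≈ 1.4594e+8 + 6.1908e+6*I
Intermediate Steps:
D = 2704
O(M) = -70 (O(M) = 6 - 76 = -70)
(13856 + y)*(D + √(O(-110) + V)) = (13856 + 40116)*(2704 + √(-70 - 13087)) = 53972*(2704 + √(-13157)) = 53972*(2704 + I*√13157) = 145940288 + 53972*I*√13157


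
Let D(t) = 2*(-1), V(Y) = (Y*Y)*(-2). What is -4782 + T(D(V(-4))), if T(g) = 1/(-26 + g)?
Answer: -133897/28 ≈ -4782.0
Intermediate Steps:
V(Y) = -2*Y² (V(Y) = Y²*(-2) = -2*Y²)
D(t) = -2
-4782 + T(D(V(-4))) = -4782 + 1/(-26 - 2) = -4782 + 1/(-28) = -4782 - 1/28 = -133897/28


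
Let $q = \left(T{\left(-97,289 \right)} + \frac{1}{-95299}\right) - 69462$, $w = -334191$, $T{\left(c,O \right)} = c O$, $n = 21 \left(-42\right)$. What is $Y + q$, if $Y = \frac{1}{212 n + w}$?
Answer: $- \frac{4842328655022349}{49667456325} \approx -97495.0$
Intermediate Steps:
$n = -882$
$T{\left(c,O \right)} = O c$
$Y = - \frac{1}{521175}$ ($Y = \frac{1}{212 \left(-882\right) - 334191} = \frac{1}{-186984 - 334191} = \frac{1}{-521175} = - \frac{1}{521175} \approx -1.9187 \cdot 10^{-6}$)
$q = - \frac{9291176006}{95299}$ ($q = \left(289 \left(-97\right) + \frac{1}{-95299}\right) - 69462 = \left(-28033 - \frac{1}{95299}\right) - 69462 = - \frac{2671516868}{95299} - 69462 = - \frac{9291176006}{95299} \approx -97495.0$)
$Y + q = - \frac{1}{521175} - \frac{9291176006}{95299} = - \frac{4842328655022349}{49667456325}$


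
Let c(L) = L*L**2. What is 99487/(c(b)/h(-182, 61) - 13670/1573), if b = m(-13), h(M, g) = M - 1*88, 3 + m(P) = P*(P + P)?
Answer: -8450624754/11828243155 ≈ -0.71444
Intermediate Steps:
m(P) = -3 + 2*P**2 (m(P) = -3 + P*(P + P) = -3 + P*(2*P) = -3 + 2*P**2)
h(M, g) = -88 + M (h(M, g) = M - 88 = -88 + M)
b = 335 (b = -3 + 2*(-13)**2 = -3 + 2*169 = -3 + 338 = 335)
c(L) = L**3
99487/(c(b)/h(-182, 61) - 13670/1573) = 99487/(335**3/(-88 - 182) - 13670/1573) = 99487/(37595375/(-270) - 13670*1/1573) = 99487/(37595375*(-1/270) - 13670/1573) = 99487/(-7519075/54 - 13670/1573) = 99487/(-11828243155/84942) = 99487*(-84942/11828243155) = -8450624754/11828243155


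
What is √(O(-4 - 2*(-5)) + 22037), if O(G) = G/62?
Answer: 5*√847106/31 ≈ 148.45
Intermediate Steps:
O(G) = G/62 (O(G) = G*(1/62) = G/62)
√(O(-4 - 2*(-5)) + 22037) = √((-4 - 2*(-5))/62 + 22037) = √((-4 + 10)/62 + 22037) = √((1/62)*6 + 22037) = √(3/31 + 22037) = √(683150/31) = 5*√847106/31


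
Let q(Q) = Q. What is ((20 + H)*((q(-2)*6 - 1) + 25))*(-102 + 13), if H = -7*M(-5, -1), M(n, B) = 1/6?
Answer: -20114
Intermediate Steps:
M(n, B) = ⅙
H = -7/6 (H = -7*⅙ = -7/6 ≈ -1.1667)
((20 + H)*((q(-2)*6 - 1) + 25))*(-102 + 13) = ((20 - 7/6)*((-2*6 - 1) + 25))*(-102 + 13) = (113*((-12 - 1) + 25)/6)*(-89) = (113*(-13 + 25)/6)*(-89) = ((113/6)*12)*(-89) = 226*(-89) = -20114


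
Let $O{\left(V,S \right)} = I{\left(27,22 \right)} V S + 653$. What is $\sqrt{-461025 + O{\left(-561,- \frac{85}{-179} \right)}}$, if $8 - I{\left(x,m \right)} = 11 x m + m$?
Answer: $\frac{2 \sqrt{10285106942}}{179} \approx 1133.1$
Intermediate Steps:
$I{\left(x,m \right)} = 8 - m - 11 m x$ ($I{\left(x,m \right)} = 8 - \left(11 x m + m\right) = 8 - \left(11 m x + m\right) = 8 - \left(m + 11 m x\right) = 8 - m - 11 m x$)
$O{\left(V,S \right)} = 653 - 6548 S V$ ($O{\left(V,S \right)} = \left(8 - 22 - 242 \cdot 27\right) V S + 653 = \left(8 - 22 - 6534\right) V S + 653 = - 6548 V S + 653 = - 6548 S V + 653 = 653 - 6548 S V$)
$\sqrt{-461025 + O{\left(-561,- \frac{85}{-179} \right)}} = \sqrt{-461025 - \left(-653 + 6548 \left(- \frac{85}{-179}\right) \left(-561\right)\right)} = \sqrt{-461025 - \left(-653 + 6548 \left(\left(-85\right) \left(- \frac{1}{179}\right)\right) \left(-561\right)\right)} = \sqrt{-461025 - \left(-653 + \frac{556580}{179} \left(-561\right)\right)} = \sqrt{-461025 + \left(653 + \frac{312241380}{179}\right)} = \sqrt{-461025 + \frac{312358267}{179}} = \sqrt{\frac{229834792}{179}} = \frac{2 \sqrt{10285106942}}{179}$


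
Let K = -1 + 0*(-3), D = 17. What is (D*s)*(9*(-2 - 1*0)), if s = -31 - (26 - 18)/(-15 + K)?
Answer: 9333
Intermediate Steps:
K = -1 (K = -1 + 0 = -1)
s = -61/2 (s = -31 - (26 - 18)/(-15 - 1) = -31 - 8/(-16) = -31 - 8*(-1)/16 = -31 - 1*(-1/2) = -31 + 1/2 = -61/2 ≈ -30.500)
(D*s)*(9*(-2 - 1*0)) = (17*(-61/2))*(9*(-2 - 1*0)) = -9333*(-2 + 0)/2 = -9333*(-2)/2 = -1037/2*(-18) = 9333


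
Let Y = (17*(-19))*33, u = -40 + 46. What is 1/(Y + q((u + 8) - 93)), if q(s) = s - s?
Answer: -1/10659 ≈ -9.3817e-5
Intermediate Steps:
u = 6
Y = -10659 (Y = -323*33 = -10659)
q(s) = 0
1/(Y + q((u + 8) - 93)) = 1/(-10659 + 0) = 1/(-10659) = -1/10659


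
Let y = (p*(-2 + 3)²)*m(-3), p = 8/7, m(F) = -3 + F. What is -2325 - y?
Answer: -16227/7 ≈ -2318.1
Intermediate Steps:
p = 8/7 (p = 8*(⅐) = 8/7 ≈ 1.1429)
y = -48/7 (y = (8*(-2 + 3)²/7)*(-3 - 3) = ((8/7)*1²)*(-6) = ((8/7)*1)*(-6) = (8/7)*(-6) = -48/7 ≈ -6.8571)
-2325 - y = -2325 - 1*(-48/7) = -2325 + 48/7 = -16227/7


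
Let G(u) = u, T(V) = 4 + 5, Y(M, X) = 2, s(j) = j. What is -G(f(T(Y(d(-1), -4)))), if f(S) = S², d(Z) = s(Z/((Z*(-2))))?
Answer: -81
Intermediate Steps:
d(Z) = -½ (d(Z) = Z/((Z*(-2))) = Z/((-2*Z)) = Z*(-1/(2*Z)) = -½)
T(V) = 9
-G(f(T(Y(d(-1), -4)))) = -1*9² = -1*81 = -81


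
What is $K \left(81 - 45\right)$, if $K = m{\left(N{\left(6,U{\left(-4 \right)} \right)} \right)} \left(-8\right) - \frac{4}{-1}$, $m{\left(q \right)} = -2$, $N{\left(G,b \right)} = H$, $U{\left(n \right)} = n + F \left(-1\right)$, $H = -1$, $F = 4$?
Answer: $720$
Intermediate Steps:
$U{\left(n \right)} = -4 + n$ ($U{\left(n \right)} = n + 4 \left(-1\right) = n - 4 = -4 + n$)
$N{\left(G,b \right)} = -1$
$K = 20$ ($K = \left(-2\right) \left(-8\right) - \frac{4}{-1} = 16 - -4 = 16 + 4 = 20$)
$K \left(81 - 45\right) = 20 \left(81 - 45\right) = 20 \cdot 36 = 720$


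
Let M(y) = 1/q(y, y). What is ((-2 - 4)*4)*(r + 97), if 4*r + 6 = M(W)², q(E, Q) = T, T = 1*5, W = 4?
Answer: -57306/25 ≈ -2292.2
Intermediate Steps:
T = 5
q(E, Q) = 5
M(y) = ⅕ (M(y) = 1/5 = ⅕)
r = -149/100 (r = -3/2 + (⅕)²/4 = -3/2 + (¼)*(1/25) = -3/2 + 1/100 = -149/100 ≈ -1.4900)
((-2 - 4)*4)*(r + 97) = ((-2 - 4)*4)*(-149/100 + 97) = -6*4*(9551/100) = -24*9551/100 = -57306/25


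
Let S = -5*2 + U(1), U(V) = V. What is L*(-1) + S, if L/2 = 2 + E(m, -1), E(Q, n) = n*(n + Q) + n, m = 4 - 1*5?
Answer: -15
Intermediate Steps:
m = -1 (m = 4 - 5 = -1)
S = -9 (S = -5*2 + 1 = -10 + 1 = -9)
E(Q, n) = n + n*(Q + n) (E(Q, n) = n*(Q + n) + n = n + n*(Q + n))
L = 6 (L = 2*(2 - (1 - 1 - 1)) = 2*(2 - 1*(-1)) = 2*(2 + 1) = 2*3 = 6)
L*(-1) + S = 6*(-1) - 9 = -6 - 9 = -15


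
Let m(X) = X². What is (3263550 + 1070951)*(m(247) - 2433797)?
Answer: -10284851958788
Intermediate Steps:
(3263550 + 1070951)*(m(247) - 2433797) = (3263550 + 1070951)*(247² - 2433797) = 4334501*(61009 - 2433797) = 4334501*(-2372788) = -10284851958788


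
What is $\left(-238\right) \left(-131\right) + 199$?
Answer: $31377$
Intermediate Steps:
$\left(-238\right) \left(-131\right) + 199 = 31178 + 199 = 31377$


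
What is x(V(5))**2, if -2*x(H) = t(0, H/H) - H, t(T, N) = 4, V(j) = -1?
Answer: 25/4 ≈ 6.2500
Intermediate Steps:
x(H) = -2 + H/2 (x(H) = -(4 - H)/2 = -2 + H/2)
x(V(5))**2 = (-2 + (1/2)*(-1))**2 = (-2 - 1/2)**2 = (-5/2)**2 = 25/4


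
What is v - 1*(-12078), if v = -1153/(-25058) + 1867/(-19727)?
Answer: 5970362848893/494319166 ≈ 12078.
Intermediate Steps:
v = -24038055/494319166 (v = -1153*(-1/25058) + 1867*(-1/19727) = 1153/25058 - 1867/19727 = -24038055/494319166 ≈ -0.048629)
v - 1*(-12078) = -24038055/494319166 - 1*(-12078) = -24038055/494319166 + 12078 = 5970362848893/494319166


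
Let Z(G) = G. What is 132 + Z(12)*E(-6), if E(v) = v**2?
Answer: 564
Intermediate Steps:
132 + Z(12)*E(-6) = 132 + 12*(-6)**2 = 132 + 12*36 = 132 + 432 = 564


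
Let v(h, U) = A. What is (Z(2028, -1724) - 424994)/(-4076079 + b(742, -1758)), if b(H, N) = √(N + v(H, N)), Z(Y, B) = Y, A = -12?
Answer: 574680943438/5538140005337 + 422966*I*√1770/16614420016011 ≈ 0.10377 + 1.071e-6*I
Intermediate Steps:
v(h, U) = -12
b(H, N) = √(-12 + N) (b(H, N) = √(N - 12) = √(-12 + N))
(Z(2028, -1724) - 424994)/(-4076079 + b(742, -1758)) = (2028 - 424994)/(-4076079 + √(-12 - 1758)) = -422966/(-4076079 + √(-1770)) = -422966/(-4076079 + I*√1770)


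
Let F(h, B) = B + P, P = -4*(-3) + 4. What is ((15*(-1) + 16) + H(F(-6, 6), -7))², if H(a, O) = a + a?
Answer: 2025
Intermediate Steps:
P = 16 (P = 12 + 4 = 16)
F(h, B) = 16 + B (F(h, B) = B + 16 = 16 + B)
H(a, O) = 2*a
((15*(-1) + 16) + H(F(-6, 6), -7))² = ((15*(-1) + 16) + 2*(16 + 6))² = ((-15 + 16) + 2*22)² = (1 + 44)² = 45² = 2025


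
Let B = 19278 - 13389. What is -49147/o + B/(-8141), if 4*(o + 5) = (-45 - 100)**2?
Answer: -1724121353/171001705 ≈ -10.082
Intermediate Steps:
o = 21005/4 (o = -5 + (-45 - 100)**2/4 = -5 + (1/4)*(-145)**2 = -5 + (1/4)*21025 = -5 + 21025/4 = 21005/4 ≈ 5251.3)
B = 5889
-49147/o + B/(-8141) = -49147/21005/4 + 5889/(-8141) = -49147*4/21005 + 5889*(-1/8141) = -196588/21005 - 5889/8141 = -1724121353/171001705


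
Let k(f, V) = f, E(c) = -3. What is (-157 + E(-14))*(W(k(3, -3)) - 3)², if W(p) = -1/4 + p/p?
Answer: -810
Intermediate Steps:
W(p) = ¾ (W(p) = -1*¼ + 1 = -¼ + 1 = ¾)
(-157 + E(-14))*(W(k(3, -3)) - 3)² = (-157 - 3)*(¾ - 3)² = -160*(-9/4)² = -160*81/16 = -810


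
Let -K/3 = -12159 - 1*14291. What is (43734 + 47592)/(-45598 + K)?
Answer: 45663/16876 ≈ 2.7058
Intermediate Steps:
K = 79350 (K = -3*(-12159 - 1*14291) = -3*(-12159 - 14291) = -3*(-26450) = 79350)
(43734 + 47592)/(-45598 + K) = (43734 + 47592)/(-45598 + 79350) = 91326/33752 = 91326*(1/33752) = 45663/16876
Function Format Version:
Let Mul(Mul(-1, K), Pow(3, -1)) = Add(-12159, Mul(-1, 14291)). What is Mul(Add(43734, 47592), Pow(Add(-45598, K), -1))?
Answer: Rational(45663, 16876) ≈ 2.7058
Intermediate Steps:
K = 79350 (K = Mul(-3, Add(-12159, Mul(-1, 14291))) = Mul(-3, Add(-12159, -14291)) = Mul(-3, -26450) = 79350)
Mul(Add(43734, 47592), Pow(Add(-45598, K), -1)) = Mul(Add(43734, 47592), Pow(Add(-45598, 79350), -1)) = Mul(91326, Pow(33752, -1)) = Mul(91326, Rational(1, 33752)) = Rational(45663, 16876)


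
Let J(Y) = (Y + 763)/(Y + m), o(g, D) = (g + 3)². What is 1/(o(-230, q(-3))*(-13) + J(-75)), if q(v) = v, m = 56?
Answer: -19/12728351 ≈ -1.4927e-6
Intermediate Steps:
o(g, D) = (3 + g)²
J(Y) = (763 + Y)/(56 + Y) (J(Y) = (Y + 763)/(Y + 56) = (763 + Y)/(56 + Y))
1/(o(-230, q(-3))*(-13) + J(-75)) = 1/((3 - 230)²*(-13) + (763 - 75)/(56 - 75)) = 1/((-227)²*(-13) + 688/(-19)) = 1/(51529*(-13) - 1/19*688) = 1/(-669877 - 688/19) = 1/(-12728351/19) = -19/12728351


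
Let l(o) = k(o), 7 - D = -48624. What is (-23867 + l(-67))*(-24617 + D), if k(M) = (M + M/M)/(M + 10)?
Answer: -10889172314/19 ≈ -5.7311e+8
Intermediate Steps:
D = 48631 (D = 7 - 1*(-48624) = 7 + 48624 = 48631)
k(M) = (1 + M)/(10 + M) (k(M) = (M + 1)/(10 + M) = (1 + M)/(10 + M))
l(o) = (1 + o)/(10 + o)
(-23867 + l(-67))*(-24617 + D) = (-23867 + (1 - 67)/(10 - 67))*(-24617 + 48631) = (-23867 - 66/(-57))*24014 = (-23867 - 1/57*(-66))*24014 = (-23867 + 22/19)*24014 = -453451/19*24014 = -10889172314/19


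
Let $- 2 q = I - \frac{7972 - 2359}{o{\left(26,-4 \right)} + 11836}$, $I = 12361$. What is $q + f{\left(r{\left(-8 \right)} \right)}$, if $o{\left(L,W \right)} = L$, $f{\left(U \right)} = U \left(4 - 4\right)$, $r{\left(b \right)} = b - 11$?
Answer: $- \frac{48873523}{7908} \approx -6180.3$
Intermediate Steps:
$r{\left(b \right)} = -11 + b$
$f{\left(U \right)} = 0$ ($f{\left(U \right)} = U 0 = 0$)
$q = - \frac{48873523}{7908}$ ($q = - \frac{12361 - \frac{7972 - 2359}{26 + 11836}}{2} = - \frac{12361 - \frac{5613}{11862}}{2} = - \frac{12361 - 5613 \cdot \frac{1}{11862}}{2} = - \frac{12361 - \frac{1871}{3954}}{2} = \left(- \frac{1}{2}\right) \frac{48873523}{3954} = - \frac{48873523}{7908} \approx -6180.3$)
$q + f{\left(r{\left(-8 \right)} \right)} = - \frac{48873523}{7908} + 0 = - \frac{48873523}{7908}$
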